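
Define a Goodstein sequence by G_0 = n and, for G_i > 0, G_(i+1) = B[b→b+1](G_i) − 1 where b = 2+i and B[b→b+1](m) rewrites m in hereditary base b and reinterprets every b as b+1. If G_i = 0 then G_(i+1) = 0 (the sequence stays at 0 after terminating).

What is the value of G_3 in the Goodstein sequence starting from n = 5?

467

(0) 5|_2 = 2^2 + 1 ↦ 3^3 + 1|_3 = 28 ⇒ 27
(1) 27|_3 = 3^3 ↦ 4^4|_4 = 256 ⇒ 255
(2) 255|_4 = 3·4^3 + 3·4^2 + 3·4 + 3 ↦ 3·5^3 + 3·5^2 + 3·5 + 3|_5 = 468 ⇒ 467
(3) 467|_5 = 3·5^3 + 3·5^2 + 3·5 + 2 ↦ 3·6^3 + 3·6^2 + 3·6 + 2|_6 = 776 ⇒ 775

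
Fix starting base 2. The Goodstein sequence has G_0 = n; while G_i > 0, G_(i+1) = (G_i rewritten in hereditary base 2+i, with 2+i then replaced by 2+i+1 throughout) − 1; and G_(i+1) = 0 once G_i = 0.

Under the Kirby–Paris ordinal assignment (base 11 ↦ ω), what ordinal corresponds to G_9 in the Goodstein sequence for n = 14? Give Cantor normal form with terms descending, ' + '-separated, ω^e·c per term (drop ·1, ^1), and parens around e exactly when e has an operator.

ω^(ω + 1) + ω^5·5 + ω^4·5 + ω^3·5 + ω^2·5 + ω·5

G_0=14  [base 2] 2^(2 + 1) + 2^2 + 2  →[2↦3]→  3^(3 + 1) + 3^3 + 3 = 111  −1 ⇒ G_1=110
G_1=110  [base 3] 3^(3 + 1) + 3^3 + 2  →[3↦4]→  4^(4 + 1) + 4^4 + 2 = 1282  −1 ⇒ G_2=1281
G_2=1281  [base 4] 4^(4 + 1) + 4^4 + 1  →[4↦5]→  5^(5 + 1) + 5^5 + 1 = 18751  −1 ⇒ G_3=18750
G_3=18750  [base 5] 5^(5 + 1) + 5^5  →[5↦6]→  6^(6 + 1) + 6^6 = 326592  −1 ⇒ G_4=326591
G_4=326591  [base 6] 6^(6 + 1) + 5·6^5 + 5·6^4 + 5·6^3 + 5·6^2 + 5·6 + 5  →[6↦7]→  7^(7 + 1) + 5·7^5 + 5·7^4 + 5·7^3 + 5·7^2 + 5·7 + 5 = 5862841  −1 ⇒ G_5=5862840
G_5=5862840  [base 7] 7^(7 + 1) + 5·7^5 + 5·7^4 + 5·7^3 + 5·7^2 + 5·7 + 4  →[7↦8]→  8^(8 + 1) + 5·8^5 + 5·8^4 + 5·8^3 + 5·8^2 + 5·8 + 4 = 134404972  −1 ⇒ G_6=134404971
G_6=134404971  [base 8] 8^(8 + 1) + 5·8^5 + 5·8^4 + 5·8^3 + 5·8^2 + 5·8 + 3  →[8↦9]→  9^(9 + 1) + 5·9^5 + 5·9^4 + 5·9^3 + 5·9^2 + 5·9 + 3 = 3487116549  −1 ⇒ G_7=3487116548
G_7=3487116548  [base 9] 9^(9 + 1) + 5·9^5 + 5·9^4 + 5·9^3 + 5·9^2 + 5·9 + 2  →[9↦10]→  10^(10 + 1) + 5·10^5 + 5·10^4 + 5·10^3 + 5·10^2 + 5·10 + 2 = 100000555552  −1 ⇒ G_8=100000555551
G_8=100000555551  [base 10] 10^(10 + 1) + 5·10^5 + 5·10^4 + 5·10^3 + 5·10^2 + 5·10 + 1  →[10↦11]→  11^(11 + 1) + 5·11^5 + 5·11^4 + 5·11^3 + 5·11^2 + 5·11 + 1 = 3138429262497  −1 ⇒ G_9=3138429262496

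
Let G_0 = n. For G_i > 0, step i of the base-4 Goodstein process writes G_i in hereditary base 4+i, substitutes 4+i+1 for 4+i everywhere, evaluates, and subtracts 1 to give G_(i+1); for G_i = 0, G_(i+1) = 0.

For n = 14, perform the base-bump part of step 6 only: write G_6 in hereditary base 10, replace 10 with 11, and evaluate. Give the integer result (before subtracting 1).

25

i=0: 14 = 3·4 + 2 (b=4); 4→5: 3·5 + 2 = 17; 17−1 = 16
i=1: 16 = 3·5 + 1 (b=5); 5→6: 3·6 + 1 = 19; 19−1 = 18
i=2: 18 = 3·6 (b=6); 6→7: 3·7 = 21; 21−1 = 20
i=3: 20 = 2·7 + 6 (b=7); 7→8: 2·8 + 6 = 22; 22−1 = 21
i=4: 21 = 2·8 + 5 (b=8); 8→9: 2·9 + 5 = 23; 23−1 = 22
i=5: 22 = 2·9 + 4 (b=9); 9→10: 2·10 + 4 = 24; 24−1 = 23
i=6: 23 = 2·10 + 3 (b=10); 10→11: 2·11 + 3 = 25; 25−1 = 24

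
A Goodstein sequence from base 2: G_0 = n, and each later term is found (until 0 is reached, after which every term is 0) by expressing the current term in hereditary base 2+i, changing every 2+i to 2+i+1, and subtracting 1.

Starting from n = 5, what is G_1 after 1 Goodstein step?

27

(0) 5|_2 = 2^2 + 1 ↦ 3^3 + 1|_3 = 28 ⇒ 27
(1) 27|_3 = 3^3 ↦ 4^4|_4 = 256 ⇒ 255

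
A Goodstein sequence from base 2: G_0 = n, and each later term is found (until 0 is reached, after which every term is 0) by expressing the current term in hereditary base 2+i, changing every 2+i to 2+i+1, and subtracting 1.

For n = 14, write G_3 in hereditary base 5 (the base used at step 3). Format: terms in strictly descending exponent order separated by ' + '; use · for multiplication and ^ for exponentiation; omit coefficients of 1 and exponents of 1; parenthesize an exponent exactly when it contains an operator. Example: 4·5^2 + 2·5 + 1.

[0] 14 ≡ 2^(2 + 1) + 2^2 + 2 (base 2). Lift 3: 111. −1: 110.
[1] 110 ≡ 3^(3 + 1) + 3^3 + 2 (base 3). Lift 4: 1282. −1: 1281.
[2] 1281 ≡ 4^(4 + 1) + 4^4 + 1 (base 4). Lift 5: 18751. −1: 18750.
[3] 18750 ≡ 5^(5 + 1) + 5^5 (base 5). Lift 6: 326592. −1: 326591.

5^(5 + 1) + 5^5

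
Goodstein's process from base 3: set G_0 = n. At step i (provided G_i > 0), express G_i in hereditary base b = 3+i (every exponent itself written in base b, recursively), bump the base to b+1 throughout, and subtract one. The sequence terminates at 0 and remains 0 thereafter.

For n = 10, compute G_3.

[0] 10 ≡ 3^2 + 1 (base 3). Lift 4: 17. −1: 16.
[1] 16 ≡ 4^2 (base 4). Lift 5: 25. −1: 24.
[2] 24 ≡ 4·5 + 4 (base 5). Lift 6: 28. −1: 27.

27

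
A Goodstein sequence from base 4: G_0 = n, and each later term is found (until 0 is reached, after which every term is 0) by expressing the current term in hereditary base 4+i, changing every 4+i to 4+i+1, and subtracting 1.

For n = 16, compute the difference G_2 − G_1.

3

(0) 16|_4 = 4^2 ↦ 5^2|_5 = 25 ⇒ 24
(1) 24|_5 = 4·5 + 4 ↦ 4·6 + 4|_6 = 28 ⇒ 27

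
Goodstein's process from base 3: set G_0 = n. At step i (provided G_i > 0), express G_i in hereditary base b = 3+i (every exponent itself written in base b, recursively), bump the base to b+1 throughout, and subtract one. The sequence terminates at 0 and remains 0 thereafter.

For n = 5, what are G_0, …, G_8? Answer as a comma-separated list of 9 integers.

5, 5, 5, 5, 4, 3, 2, 1, 0

step 0: 5 = 3 + 2; sub 4 for 3: 4 + 2; = 6; G_1 = 6−1 = 5
step 1: 5 = 4 + 1; sub 5 for 4: 5 + 1; = 6; G_2 = 6−1 = 5
step 2: 5 = 5; sub 6 for 5: 6; = 6; G_3 = 6−1 = 5
step 3: 5 = 5; sub 7 for 6: 5; = 5; G_4 = 5−1 = 4
step 4: 4 = 4; sub 8 for 7: 4; = 4; G_5 = 4−1 = 3
step 5: 3 = 3; sub 9 for 8: 3; = 3; G_6 = 3−1 = 2
step 6: 2 = 2; sub 10 for 9: 2; = 2; G_7 = 2−1 = 1
step 7: 1 = 1; sub 11 for 10: 1; = 1; G_8 = 1−1 = 0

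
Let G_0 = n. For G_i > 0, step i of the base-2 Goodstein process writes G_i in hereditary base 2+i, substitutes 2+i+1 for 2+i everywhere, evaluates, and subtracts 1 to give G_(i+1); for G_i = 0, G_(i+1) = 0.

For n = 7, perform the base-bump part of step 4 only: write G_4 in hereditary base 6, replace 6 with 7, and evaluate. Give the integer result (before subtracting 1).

[0] 7 ≡ 2^2 + 2 + 1 (base 2). Lift 3: 31. −1: 30.
[1] 30 ≡ 3^3 + 3 (base 3). Lift 4: 260. −1: 259.
[2] 259 ≡ 4^4 + 3 (base 4). Lift 5: 3128. −1: 3127.
[3] 3127 ≡ 5^5 + 2 (base 5). Lift 6: 46658. −1: 46657.
[4] 46657 ≡ 6^6 + 1 (base 6). Lift 7: 823544. −1: 823543.

823544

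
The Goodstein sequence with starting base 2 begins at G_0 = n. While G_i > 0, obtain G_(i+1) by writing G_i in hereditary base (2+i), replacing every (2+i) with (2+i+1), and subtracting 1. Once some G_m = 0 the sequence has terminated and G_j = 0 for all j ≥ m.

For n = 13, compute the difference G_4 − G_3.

(0) 13|_2 = 2^(2 + 1) + 2^2 + 1 ↦ 3^(3 + 1) + 3^3 + 1|_3 = 109 ⇒ 108
(1) 108|_3 = 3^(3 + 1) + 3^3 ↦ 4^(4 + 1) + 4^4|_4 = 1280 ⇒ 1279
(2) 1279|_4 = 4^(4 + 1) + 3·4^3 + 3·4^2 + 3·4 + 3 ↦ 5^(5 + 1) + 3·5^3 + 3·5^2 + 3·5 + 3|_5 = 16093 ⇒ 16092
(3) 16092|_5 = 5^(5 + 1) + 3·5^3 + 3·5^2 + 3·5 + 2 ↦ 6^(6 + 1) + 3·6^3 + 3·6^2 + 3·6 + 2|_6 = 280712 ⇒ 280711

264619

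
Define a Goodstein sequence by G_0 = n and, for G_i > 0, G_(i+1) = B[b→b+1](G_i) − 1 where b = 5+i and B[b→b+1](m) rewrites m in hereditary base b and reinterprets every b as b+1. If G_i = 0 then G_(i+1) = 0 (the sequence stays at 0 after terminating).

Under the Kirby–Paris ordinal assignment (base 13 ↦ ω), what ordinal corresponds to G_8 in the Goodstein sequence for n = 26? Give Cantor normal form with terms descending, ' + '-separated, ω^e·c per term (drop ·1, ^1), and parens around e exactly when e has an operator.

ω·6

G_0 = 26. HB_5(26) = 5^2 + 1. Bump = 37. G_1 = 36.
G_1 = 36. HB_6(36) = 6^2. Bump = 49. G_2 = 48.
G_2 = 48. HB_7(48) = 6·7 + 6. Bump = 54. G_3 = 53.
G_3 = 53. HB_8(53) = 6·8 + 5. Bump = 59. G_4 = 58.
G_4 = 58. HB_9(58) = 6·9 + 4. Bump = 64. G_5 = 63.
G_5 = 63. HB_10(63) = 6·10 + 3. Bump = 69. G_6 = 68.
G_6 = 68. HB_11(68) = 6·11 + 2. Bump = 74. G_7 = 73.
G_7 = 73. HB_12(73) = 6·12 + 1. Bump = 79. G_8 = 78.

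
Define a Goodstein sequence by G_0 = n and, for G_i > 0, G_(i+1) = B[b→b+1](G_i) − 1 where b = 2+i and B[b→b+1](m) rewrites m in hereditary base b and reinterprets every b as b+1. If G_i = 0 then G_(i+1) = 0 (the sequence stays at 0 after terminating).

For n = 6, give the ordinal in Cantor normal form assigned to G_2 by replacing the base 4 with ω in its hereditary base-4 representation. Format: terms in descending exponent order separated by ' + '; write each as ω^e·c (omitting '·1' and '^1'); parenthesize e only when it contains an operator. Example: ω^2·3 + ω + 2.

step 0: 6 = 2^2 + 2; sub 3 for 2: 3^3 + 3; = 30; G_1 = 30−1 = 29
step 1: 29 = 3^3 + 2; sub 4 for 3: 4^4 + 2; = 258; G_2 = 258−1 = 257
step 2: 257 = 4^4 + 1; sub 5 for 4: 5^5 + 1; = 3126; G_3 = 3126−1 = 3125

ω^ω + 1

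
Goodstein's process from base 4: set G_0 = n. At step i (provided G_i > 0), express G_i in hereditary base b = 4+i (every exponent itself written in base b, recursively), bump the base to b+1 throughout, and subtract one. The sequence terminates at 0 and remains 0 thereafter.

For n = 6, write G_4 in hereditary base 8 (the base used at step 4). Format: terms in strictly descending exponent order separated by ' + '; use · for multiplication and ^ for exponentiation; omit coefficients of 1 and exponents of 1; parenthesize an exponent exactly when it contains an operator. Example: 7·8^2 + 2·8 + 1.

5

base 4: 6 = 4 + 2; at 5: 5 + 2 = 7; next = 6
base 5: 6 = 5 + 1; at 6: 6 + 1 = 7; next = 6
base 6: 6 = 6; at 7: 7 = 7; next = 6
base 7: 6 = 6; at 8: 6 = 6; next = 5
base 8: 5 = 5; at 9: 5 = 5; next = 4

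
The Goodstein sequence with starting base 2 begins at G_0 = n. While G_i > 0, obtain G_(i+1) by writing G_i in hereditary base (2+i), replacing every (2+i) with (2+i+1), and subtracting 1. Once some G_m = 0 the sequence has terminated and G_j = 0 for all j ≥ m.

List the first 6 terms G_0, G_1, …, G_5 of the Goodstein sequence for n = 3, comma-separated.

3, 3, 3, 2, 1, 0

base 2: 3 = 2 + 1; at 3: 3 + 1 = 4; next = 3
base 3: 3 = 3; at 4: 4 = 4; next = 3
base 4: 3 = 3; at 5: 3 = 3; next = 2
base 5: 2 = 2; at 6: 2 = 2; next = 1
base 6: 1 = 1; at 7: 1 = 1; next = 0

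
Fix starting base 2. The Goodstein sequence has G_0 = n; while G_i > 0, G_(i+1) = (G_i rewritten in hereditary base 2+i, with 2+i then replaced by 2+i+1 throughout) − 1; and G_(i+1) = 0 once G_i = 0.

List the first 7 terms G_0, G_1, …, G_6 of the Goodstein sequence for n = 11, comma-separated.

[0] 11 ≡ 2^(2 + 1) + 2 + 1 (base 2). Lift 3: 85. −1: 84.
[1] 84 ≡ 3^(3 + 1) + 3 (base 3). Lift 4: 1028. −1: 1027.
[2] 1027 ≡ 4^(4 + 1) + 3 (base 4). Lift 5: 15628. −1: 15627.
[3] 15627 ≡ 5^(5 + 1) + 2 (base 5). Lift 6: 279938. −1: 279937.
[4] 279937 ≡ 6^(6 + 1) + 1 (base 6). Lift 7: 5764802. −1: 5764801.
[5] 5764801 ≡ 7^(7 + 1) (base 7). Lift 8: 134217728. −1: 134217727.

11, 84, 1027, 15627, 279937, 5764801, 134217727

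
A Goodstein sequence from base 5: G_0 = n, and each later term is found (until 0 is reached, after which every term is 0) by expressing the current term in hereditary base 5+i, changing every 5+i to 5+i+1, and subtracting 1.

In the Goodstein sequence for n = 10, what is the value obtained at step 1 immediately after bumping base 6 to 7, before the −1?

12

(0) 10|_5 = 2·5 ↦ 2·6|_6 = 12 ⇒ 11
(1) 11|_6 = 6 + 5 ↦ 7 + 5|_7 = 12 ⇒ 11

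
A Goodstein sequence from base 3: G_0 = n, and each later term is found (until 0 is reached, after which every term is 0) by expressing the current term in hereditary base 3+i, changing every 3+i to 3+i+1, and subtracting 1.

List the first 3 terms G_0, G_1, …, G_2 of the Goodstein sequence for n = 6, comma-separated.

6, 7, 7

base 3: 6 = 2·3; at 4: 2·4 = 8; next = 7
base 4: 7 = 4 + 3; at 5: 5 + 3 = 8; next = 7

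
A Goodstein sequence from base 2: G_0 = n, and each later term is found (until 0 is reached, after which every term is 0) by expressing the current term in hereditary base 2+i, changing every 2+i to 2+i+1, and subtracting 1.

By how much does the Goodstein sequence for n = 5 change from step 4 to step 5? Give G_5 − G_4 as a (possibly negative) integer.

i=0: 5 = 2^2 + 1 (b=2); 2→3: 3^3 + 1 = 28; 28−1 = 27
i=1: 27 = 3^3 (b=3); 3→4: 4^4 = 256; 256−1 = 255
i=2: 255 = 3·4^3 + 3·4^2 + 3·4 + 3 (b=4); 4→5: 3·5^3 + 3·5^2 + 3·5 + 3 = 468; 468−1 = 467
i=3: 467 = 3·5^3 + 3·5^2 + 3·5 + 2 (b=5); 5→6: 3·6^3 + 3·6^2 + 3·6 + 2 = 776; 776−1 = 775
i=4: 775 = 3·6^3 + 3·6^2 + 3·6 + 1 (b=6); 6→7: 3·7^3 + 3·7^2 + 3·7 + 1 = 1198; 1198−1 = 1197

422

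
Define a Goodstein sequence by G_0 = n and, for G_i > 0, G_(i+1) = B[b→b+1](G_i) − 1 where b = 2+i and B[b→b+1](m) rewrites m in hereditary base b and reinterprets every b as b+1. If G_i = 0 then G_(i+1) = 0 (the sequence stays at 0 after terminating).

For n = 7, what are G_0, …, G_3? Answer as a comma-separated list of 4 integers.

7, 30, 259, 3127

G_0=7  [base 2] 2^2 + 2 + 1  →[2↦3]→  3^3 + 3 + 1 = 31  −1 ⇒ G_1=30
G_1=30  [base 3] 3^3 + 3  →[3↦4]→  4^4 + 4 = 260  −1 ⇒ G_2=259
G_2=259  [base 4] 4^4 + 3  →[4↦5]→  5^5 + 3 = 3128  −1 ⇒ G_3=3127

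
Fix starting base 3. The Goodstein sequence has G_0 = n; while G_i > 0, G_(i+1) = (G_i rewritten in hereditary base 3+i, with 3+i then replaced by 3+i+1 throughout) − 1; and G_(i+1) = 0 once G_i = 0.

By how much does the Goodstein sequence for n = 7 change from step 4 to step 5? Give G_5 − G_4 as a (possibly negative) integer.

0

step 0: 7 = 2·3 + 1; sub 4 for 3: 2·4 + 1; = 9; G_1 = 9−1 = 8
step 1: 8 = 2·4; sub 5 for 4: 2·5; = 10; G_2 = 10−1 = 9
step 2: 9 = 5 + 4; sub 6 for 5: 6 + 4; = 10; G_3 = 10−1 = 9
step 3: 9 = 6 + 3; sub 7 for 6: 7 + 3; = 10; G_4 = 10−1 = 9
step 4: 9 = 7 + 2; sub 8 for 7: 8 + 2; = 10; G_5 = 10−1 = 9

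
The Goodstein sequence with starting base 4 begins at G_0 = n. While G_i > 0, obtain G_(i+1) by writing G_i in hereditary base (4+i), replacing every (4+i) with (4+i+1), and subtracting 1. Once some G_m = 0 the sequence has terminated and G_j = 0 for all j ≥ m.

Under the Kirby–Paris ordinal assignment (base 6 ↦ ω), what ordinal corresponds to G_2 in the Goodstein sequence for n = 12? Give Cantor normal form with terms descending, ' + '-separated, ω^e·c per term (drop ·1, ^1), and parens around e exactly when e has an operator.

(0) 12|_4 = 3·4 ↦ 3·5|_5 = 15 ⇒ 14
(1) 14|_5 = 2·5 + 4 ↦ 2·6 + 4|_6 = 16 ⇒ 15
(2) 15|_6 = 2·6 + 3 ↦ 2·7 + 3|_7 = 17 ⇒ 16

ω·2 + 3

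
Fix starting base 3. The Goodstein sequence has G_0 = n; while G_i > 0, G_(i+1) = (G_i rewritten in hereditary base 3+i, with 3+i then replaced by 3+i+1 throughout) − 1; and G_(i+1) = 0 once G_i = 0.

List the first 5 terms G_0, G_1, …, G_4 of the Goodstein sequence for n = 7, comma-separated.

7, 8, 9, 9, 9

base 3: 7 = 2·3 + 1; at 4: 2·4 + 1 = 9; next = 8
base 4: 8 = 2·4; at 5: 2·5 = 10; next = 9
base 5: 9 = 5 + 4; at 6: 6 + 4 = 10; next = 9
base 6: 9 = 6 + 3; at 7: 7 + 3 = 10; next = 9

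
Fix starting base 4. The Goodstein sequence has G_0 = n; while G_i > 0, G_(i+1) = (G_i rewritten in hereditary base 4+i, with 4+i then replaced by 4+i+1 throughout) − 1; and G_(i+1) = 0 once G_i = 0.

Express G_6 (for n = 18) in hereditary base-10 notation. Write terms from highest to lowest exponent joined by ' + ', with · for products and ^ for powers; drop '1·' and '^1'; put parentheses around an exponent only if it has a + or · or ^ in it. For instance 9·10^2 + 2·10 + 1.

6·10 + 3

[0] 18 ≡ 4^2 + 2 (base 4). Lift 5: 27. −1: 26.
[1] 26 ≡ 5^2 + 1 (base 5). Lift 6: 37. −1: 36.
[2] 36 ≡ 6^2 (base 6). Lift 7: 49. −1: 48.
[3] 48 ≡ 6·7 + 6 (base 7). Lift 8: 54. −1: 53.
[4] 53 ≡ 6·8 + 5 (base 8). Lift 9: 59. −1: 58.
[5] 58 ≡ 6·9 + 4 (base 9). Lift 10: 64. −1: 63.
[6] 63 ≡ 6·10 + 3 (base 10). Lift 11: 69. −1: 68.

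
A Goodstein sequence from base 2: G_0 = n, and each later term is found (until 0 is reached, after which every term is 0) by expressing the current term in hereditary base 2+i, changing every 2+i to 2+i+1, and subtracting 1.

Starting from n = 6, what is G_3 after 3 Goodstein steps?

G_0=6  [base 2] 2^2 + 2  →[2↦3]→  3^3 + 3 = 30  −1 ⇒ G_1=29
G_1=29  [base 3] 3^3 + 2  →[3↦4]→  4^4 + 2 = 258  −1 ⇒ G_2=257
G_2=257  [base 4] 4^4 + 1  →[4↦5]→  5^5 + 1 = 3126  −1 ⇒ G_3=3125
G_3=3125  [base 5] 5^5  →[5↦6]→  6^6 = 46656  −1 ⇒ G_4=46655

3125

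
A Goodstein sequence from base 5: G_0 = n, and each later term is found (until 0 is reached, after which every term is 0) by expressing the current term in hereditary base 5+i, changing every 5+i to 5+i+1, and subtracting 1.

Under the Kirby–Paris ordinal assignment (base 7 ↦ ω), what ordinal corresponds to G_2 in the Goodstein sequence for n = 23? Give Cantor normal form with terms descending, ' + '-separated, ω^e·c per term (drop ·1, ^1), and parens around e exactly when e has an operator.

23 —HB5→ 4·5 + 3 —bump→ 4·6 + 3 = 27 —(−1)→ 26
26 —HB6→ 4·6 + 2 —bump→ 4·7 + 2 = 30 —(−1)→ 29

ω·4 + 1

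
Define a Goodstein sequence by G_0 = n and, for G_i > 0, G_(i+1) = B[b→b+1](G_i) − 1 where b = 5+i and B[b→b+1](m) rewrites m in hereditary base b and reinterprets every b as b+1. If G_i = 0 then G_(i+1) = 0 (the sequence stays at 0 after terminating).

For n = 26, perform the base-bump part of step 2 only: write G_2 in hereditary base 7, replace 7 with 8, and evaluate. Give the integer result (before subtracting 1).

26 —HB5→ 5^2 + 1 —bump→ 6^2 + 1 = 37 —(−1)→ 36
36 —HB6→ 6^2 —bump→ 7^2 = 49 —(−1)→ 48
48 —HB7→ 6·7 + 6 —bump→ 6·8 + 6 = 54 —(−1)→ 53

54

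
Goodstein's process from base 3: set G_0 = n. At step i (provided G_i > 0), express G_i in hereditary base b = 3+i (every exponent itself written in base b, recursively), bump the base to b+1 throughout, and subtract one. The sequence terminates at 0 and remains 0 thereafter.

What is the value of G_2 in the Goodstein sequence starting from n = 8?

10

[0] 8 ≡ 2·3 + 2 (base 3). Lift 4: 10. −1: 9.
[1] 9 ≡ 2·4 + 1 (base 4). Lift 5: 11. −1: 10.
[2] 10 ≡ 2·5 (base 5). Lift 6: 12. −1: 11.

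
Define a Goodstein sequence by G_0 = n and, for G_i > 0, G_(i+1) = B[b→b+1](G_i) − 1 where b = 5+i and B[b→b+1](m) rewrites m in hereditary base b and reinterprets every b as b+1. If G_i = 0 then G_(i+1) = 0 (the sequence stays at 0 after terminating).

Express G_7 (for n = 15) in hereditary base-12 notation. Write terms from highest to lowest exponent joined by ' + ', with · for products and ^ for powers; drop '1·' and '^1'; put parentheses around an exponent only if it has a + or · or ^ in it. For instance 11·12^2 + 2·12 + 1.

G_0 = 15. HB_5(15) = 3·5. Bump = 18. G_1 = 17.
G_1 = 17. HB_6(17) = 2·6 + 5. Bump = 19. G_2 = 18.
G_2 = 18. HB_7(18) = 2·7 + 4. Bump = 20. G_3 = 19.
G_3 = 19. HB_8(19) = 2·8 + 3. Bump = 21. G_4 = 20.
G_4 = 20. HB_9(20) = 2·9 + 2. Bump = 22. G_5 = 21.
G_5 = 21. HB_10(21) = 2·10 + 1. Bump = 23. G_6 = 22.
G_6 = 22. HB_11(22) = 2·11. Bump = 24. G_7 = 23.

12 + 11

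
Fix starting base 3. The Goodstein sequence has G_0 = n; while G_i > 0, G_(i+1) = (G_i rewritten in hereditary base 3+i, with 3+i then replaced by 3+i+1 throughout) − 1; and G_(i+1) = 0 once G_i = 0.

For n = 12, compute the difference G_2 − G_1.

8

12 —HB3→ 3^2 + 3 —bump→ 4^2 + 4 = 20 —(−1)→ 19
19 —HB4→ 4^2 + 3 —bump→ 5^2 + 3 = 28 —(−1)→ 27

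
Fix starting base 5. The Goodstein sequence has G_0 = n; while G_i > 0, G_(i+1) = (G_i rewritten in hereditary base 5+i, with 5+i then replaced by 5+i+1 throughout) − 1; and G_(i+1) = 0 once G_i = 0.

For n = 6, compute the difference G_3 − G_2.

-1

[0] 6 ≡ 5 + 1 (base 5). Lift 6: 7. −1: 6.
[1] 6 ≡ 6 (base 6). Lift 7: 7. −1: 6.
[2] 6 ≡ 6 (base 7). Lift 8: 6. −1: 5.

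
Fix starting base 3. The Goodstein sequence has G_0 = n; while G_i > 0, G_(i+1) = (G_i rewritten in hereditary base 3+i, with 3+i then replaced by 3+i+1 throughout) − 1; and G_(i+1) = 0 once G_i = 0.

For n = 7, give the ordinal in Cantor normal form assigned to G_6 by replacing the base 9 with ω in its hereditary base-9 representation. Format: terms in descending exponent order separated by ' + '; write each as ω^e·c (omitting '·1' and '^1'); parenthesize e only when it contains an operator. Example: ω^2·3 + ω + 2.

step 0: 7 = 2·3 + 1; sub 4 for 3: 2·4 + 1; = 9; G_1 = 9−1 = 8
step 1: 8 = 2·4; sub 5 for 4: 2·5; = 10; G_2 = 10−1 = 9
step 2: 9 = 5 + 4; sub 6 for 5: 6 + 4; = 10; G_3 = 10−1 = 9
step 3: 9 = 6 + 3; sub 7 for 6: 7 + 3; = 10; G_4 = 10−1 = 9
step 4: 9 = 7 + 2; sub 8 for 7: 8 + 2; = 10; G_5 = 10−1 = 9
step 5: 9 = 8 + 1; sub 9 for 8: 9 + 1; = 10; G_6 = 10−1 = 9
step 6: 9 = 9; sub 10 for 9: 10; = 10; G_7 = 10−1 = 9

ω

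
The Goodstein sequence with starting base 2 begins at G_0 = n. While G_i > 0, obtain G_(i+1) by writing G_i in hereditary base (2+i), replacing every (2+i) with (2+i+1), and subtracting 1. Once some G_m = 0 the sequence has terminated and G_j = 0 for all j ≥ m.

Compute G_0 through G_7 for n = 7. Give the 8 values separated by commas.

7, 30, 259, 3127, 46657, 823543, 16777215, 37665879

7 —HB2→ 2^2 + 2 + 1 —bump→ 3^3 + 3 + 1 = 31 —(−1)→ 30
30 —HB3→ 3^3 + 3 —bump→ 4^4 + 4 = 260 —(−1)→ 259
259 —HB4→ 4^4 + 3 —bump→ 5^5 + 3 = 3128 —(−1)→ 3127
3127 —HB5→ 5^5 + 2 —bump→ 6^6 + 2 = 46658 —(−1)→ 46657
46657 —HB6→ 6^6 + 1 —bump→ 7^7 + 1 = 823544 —(−1)→ 823543
823543 —HB7→ 7^7 —bump→ 8^8 = 16777216 —(−1)→ 16777215
16777215 —HB8→ 7·8^7 + 7·8^6 + 7·8^5 + 7·8^4 + 7·8^3 + 7·8^2 + 7·8 + 7 —bump→ 7·9^7 + 7·9^6 + 7·9^5 + 7·9^4 + 7·9^3 + 7·9^2 + 7·9 + 7 = 37665880 —(−1)→ 37665879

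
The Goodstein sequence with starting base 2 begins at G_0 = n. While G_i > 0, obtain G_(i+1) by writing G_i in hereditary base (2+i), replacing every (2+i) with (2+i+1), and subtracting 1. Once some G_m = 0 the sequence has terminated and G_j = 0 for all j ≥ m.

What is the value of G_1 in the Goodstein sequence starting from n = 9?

9 —HB2→ 2^(2 + 1) + 1 —bump→ 3^(3 + 1) + 1 = 82 —(−1)→ 81
81 —HB3→ 3^(3 + 1) —bump→ 4^(4 + 1) = 1024 —(−1)→ 1023

81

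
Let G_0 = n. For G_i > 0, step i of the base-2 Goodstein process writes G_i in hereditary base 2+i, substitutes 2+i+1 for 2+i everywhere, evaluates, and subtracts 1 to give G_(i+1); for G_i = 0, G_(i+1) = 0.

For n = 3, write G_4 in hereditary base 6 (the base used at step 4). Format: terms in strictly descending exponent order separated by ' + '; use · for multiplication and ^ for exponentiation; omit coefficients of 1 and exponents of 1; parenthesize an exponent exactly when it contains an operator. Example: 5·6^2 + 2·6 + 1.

1

step 0: 3 = 2 + 1; sub 3 for 2: 3 + 1; = 4; G_1 = 4−1 = 3
step 1: 3 = 3; sub 4 for 3: 4; = 4; G_2 = 4−1 = 3
step 2: 3 = 3; sub 5 for 4: 3; = 3; G_3 = 3−1 = 2
step 3: 2 = 2; sub 6 for 5: 2; = 2; G_4 = 2−1 = 1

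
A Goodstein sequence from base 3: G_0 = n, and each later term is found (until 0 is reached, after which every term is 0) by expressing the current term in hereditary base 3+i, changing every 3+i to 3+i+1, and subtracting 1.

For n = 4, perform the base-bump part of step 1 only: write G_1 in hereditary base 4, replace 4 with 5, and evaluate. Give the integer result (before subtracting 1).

5

step 0: 4 = 3 + 1; sub 4 for 3: 4 + 1; = 5; G_1 = 5−1 = 4
step 1: 4 = 4; sub 5 for 4: 5; = 5; G_2 = 5−1 = 4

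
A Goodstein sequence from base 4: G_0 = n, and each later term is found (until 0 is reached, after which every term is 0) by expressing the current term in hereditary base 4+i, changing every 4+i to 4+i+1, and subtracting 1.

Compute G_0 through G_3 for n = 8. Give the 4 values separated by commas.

8, 9, 9, 9

step 0: 8 = 2·4; sub 5 for 4: 2·5; = 10; G_1 = 10−1 = 9
step 1: 9 = 5 + 4; sub 6 for 5: 6 + 4; = 10; G_2 = 10−1 = 9
step 2: 9 = 6 + 3; sub 7 for 6: 7 + 3; = 10; G_3 = 10−1 = 9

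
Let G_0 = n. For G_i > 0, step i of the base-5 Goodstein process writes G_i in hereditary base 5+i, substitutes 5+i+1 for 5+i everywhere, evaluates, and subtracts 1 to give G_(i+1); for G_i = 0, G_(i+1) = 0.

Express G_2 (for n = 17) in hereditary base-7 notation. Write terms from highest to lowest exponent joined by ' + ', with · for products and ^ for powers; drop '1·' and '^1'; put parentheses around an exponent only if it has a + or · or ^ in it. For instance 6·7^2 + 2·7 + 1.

step 0: 17 = 3·5 + 2; sub 6 for 5: 3·6 + 2; = 20; G_1 = 20−1 = 19
step 1: 19 = 3·6 + 1; sub 7 for 6: 3·7 + 1; = 22; G_2 = 22−1 = 21
step 2: 21 = 3·7; sub 8 for 7: 3·8; = 24; G_3 = 24−1 = 23

3·7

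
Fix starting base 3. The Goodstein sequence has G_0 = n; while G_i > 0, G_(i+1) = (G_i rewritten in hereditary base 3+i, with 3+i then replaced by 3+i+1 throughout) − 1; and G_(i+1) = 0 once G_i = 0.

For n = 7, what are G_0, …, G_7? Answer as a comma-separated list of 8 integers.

7, 8, 9, 9, 9, 9, 9, 9

7 —HB3→ 2·3 + 1 —bump→ 2·4 + 1 = 9 —(−1)→ 8
8 —HB4→ 2·4 —bump→ 2·5 = 10 —(−1)→ 9
9 —HB5→ 5 + 4 —bump→ 6 + 4 = 10 —(−1)→ 9
9 —HB6→ 6 + 3 —bump→ 7 + 3 = 10 —(−1)→ 9
9 —HB7→ 7 + 2 —bump→ 8 + 2 = 10 —(−1)→ 9
9 —HB8→ 8 + 1 —bump→ 9 + 1 = 10 —(−1)→ 9
9 —HB9→ 9 —bump→ 10 = 10 —(−1)→ 9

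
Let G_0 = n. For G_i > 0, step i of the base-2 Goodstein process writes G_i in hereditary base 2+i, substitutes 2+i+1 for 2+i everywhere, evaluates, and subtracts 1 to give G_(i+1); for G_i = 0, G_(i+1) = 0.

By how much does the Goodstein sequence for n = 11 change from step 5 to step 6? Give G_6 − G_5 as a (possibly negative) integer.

G_0 = 11. HB_2(11) = 2^(2 + 1) + 2 + 1. Bump = 85. G_1 = 84.
G_1 = 84. HB_3(84) = 3^(3 + 1) + 3. Bump = 1028. G_2 = 1027.
G_2 = 1027. HB_4(1027) = 4^(4 + 1) + 3. Bump = 15628. G_3 = 15627.
G_3 = 15627. HB_5(15627) = 5^(5 + 1) + 2. Bump = 279938. G_4 = 279937.
G_4 = 279937. HB_6(279937) = 6^(6 + 1) + 1. Bump = 5764802. G_5 = 5764801.
G_5 = 5764801. HB_7(5764801) = 7^(7 + 1). Bump = 134217728. G_6 = 134217727.

128452926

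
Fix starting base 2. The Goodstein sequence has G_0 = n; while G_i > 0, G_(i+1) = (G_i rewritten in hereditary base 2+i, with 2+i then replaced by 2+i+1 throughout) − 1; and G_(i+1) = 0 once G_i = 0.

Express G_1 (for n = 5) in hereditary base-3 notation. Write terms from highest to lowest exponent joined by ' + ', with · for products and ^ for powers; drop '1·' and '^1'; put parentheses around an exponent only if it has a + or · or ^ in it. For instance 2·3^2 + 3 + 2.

3^3

[0] 5 ≡ 2^2 + 1 (base 2). Lift 3: 28. −1: 27.
[1] 27 ≡ 3^3 (base 3). Lift 4: 256. −1: 255.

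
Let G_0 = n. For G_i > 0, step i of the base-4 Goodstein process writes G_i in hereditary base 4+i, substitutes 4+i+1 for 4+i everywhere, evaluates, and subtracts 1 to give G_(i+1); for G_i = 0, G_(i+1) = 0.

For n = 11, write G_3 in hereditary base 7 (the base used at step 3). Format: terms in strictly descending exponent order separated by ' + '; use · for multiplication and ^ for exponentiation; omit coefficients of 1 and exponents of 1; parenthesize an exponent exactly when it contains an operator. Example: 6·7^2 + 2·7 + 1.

G_0=11  [base 4] 2·4 + 3  →[4↦5]→  2·5 + 3 = 13  −1 ⇒ G_1=12
G_1=12  [base 5] 2·5 + 2  →[5↦6]→  2·6 + 2 = 14  −1 ⇒ G_2=13
G_2=13  [base 6] 2·6 + 1  →[6↦7]→  2·7 + 1 = 15  −1 ⇒ G_3=14
G_3=14  [base 7] 2·7  →[7↦8]→  2·8 = 16  −1 ⇒ G_4=15

2·7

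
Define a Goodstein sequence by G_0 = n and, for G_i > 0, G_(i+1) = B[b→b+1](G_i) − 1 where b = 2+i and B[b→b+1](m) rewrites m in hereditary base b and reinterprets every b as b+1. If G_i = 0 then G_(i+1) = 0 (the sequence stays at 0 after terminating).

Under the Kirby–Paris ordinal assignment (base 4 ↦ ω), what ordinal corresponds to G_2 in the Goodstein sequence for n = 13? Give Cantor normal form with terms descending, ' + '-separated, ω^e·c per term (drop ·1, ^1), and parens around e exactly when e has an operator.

ω^(ω + 1) + ω^3·3 + ω^2·3 + ω·3 + 3

i=0: 13 = 2^(2 + 1) + 2^2 + 1 (b=2); 2→3: 3^(3 + 1) + 3^3 + 1 = 109; 109−1 = 108
i=1: 108 = 3^(3 + 1) + 3^3 (b=3); 3→4: 4^(4 + 1) + 4^4 = 1280; 1280−1 = 1279
i=2: 1279 = 4^(4 + 1) + 3·4^3 + 3·4^2 + 3·4 + 3 (b=4); 4→5: 5^(5 + 1) + 3·5^3 + 3·5^2 + 3·5 + 3 = 16093; 16093−1 = 16092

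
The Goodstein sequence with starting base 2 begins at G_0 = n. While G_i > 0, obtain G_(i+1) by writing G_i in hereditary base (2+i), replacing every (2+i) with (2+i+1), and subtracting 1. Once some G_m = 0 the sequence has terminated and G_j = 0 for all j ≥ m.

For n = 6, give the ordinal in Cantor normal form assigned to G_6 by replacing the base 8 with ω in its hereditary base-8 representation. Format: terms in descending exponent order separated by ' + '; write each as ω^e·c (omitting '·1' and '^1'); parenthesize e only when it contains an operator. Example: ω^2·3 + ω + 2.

base 2: 6 = 2^2 + 2; at 3: 3^3 + 3 = 30; next = 29
base 3: 29 = 3^3 + 2; at 4: 4^4 + 2 = 258; next = 257
base 4: 257 = 4^4 + 1; at 5: 5^5 + 1 = 3126; next = 3125
base 5: 3125 = 5^5; at 6: 6^6 = 46656; next = 46655
base 6: 46655 = 5·6^5 + 5·6^4 + 5·6^3 + 5·6^2 + 5·6 + 5; at 7: 5·7^5 + 5·7^4 + 5·7^3 + 5·7^2 + 5·7 + 5 = 98040; next = 98039
base 7: 98039 = 5·7^5 + 5·7^4 + 5·7^3 + 5·7^2 + 5·7 + 4; at 8: 5·8^5 + 5·8^4 + 5·8^3 + 5·8^2 + 5·8 + 4 = 187244; next = 187243
base 8: 187243 = 5·8^5 + 5·8^4 + 5·8^3 + 5·8^2 + 5·8 + 3; at 9: 5·9^5 + 5·9^4 + 5·9^3 + 5·9^2 + 5·9 + 3 = 332148; next = 332147

ω^5·5 + ω^4·5 + ω^3·5 + ω^2·5 + ω·5 + 3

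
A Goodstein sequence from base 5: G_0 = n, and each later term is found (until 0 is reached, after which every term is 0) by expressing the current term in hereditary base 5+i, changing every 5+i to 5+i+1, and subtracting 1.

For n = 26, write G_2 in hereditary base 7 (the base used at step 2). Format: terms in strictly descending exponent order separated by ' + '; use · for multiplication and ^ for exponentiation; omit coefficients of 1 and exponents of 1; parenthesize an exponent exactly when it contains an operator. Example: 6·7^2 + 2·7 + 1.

G_0=26  [base 5] 5^2 + 1  →[5↦6]→  6^2 + 1 = 37  −1 ⇒ G_1=36
G_1=36  [base 6] 6^2  →[6↦7]→  7^2 = 49  −1 ⇒ G_2=48
G_2=48  [base 7] 6·7 + 6  →[7↦8]→  6·8 + 6 = 54  −1 ⇒ G_3=53

6·7 + 6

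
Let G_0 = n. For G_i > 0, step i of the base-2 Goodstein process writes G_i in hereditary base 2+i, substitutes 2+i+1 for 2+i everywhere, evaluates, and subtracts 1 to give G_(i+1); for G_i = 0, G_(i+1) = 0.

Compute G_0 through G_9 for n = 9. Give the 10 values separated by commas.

G_0=9  [base 2] 2^(2 + 1) + 1  →[2↦3]→  3^(3 + 1) + 1 = 82  −1 ⇒ G_1=81
G_1=81  [base 3] 3^(3 + 1)  →[3↦4]→  4^(4 + 1) = 1024  −1 ⇒ G_2=1023
G_2=1023  [base 4] 3·4^4 + 3·4^3 + 3·4^2 + 3·4 + 3  →[4↦5]→  3·5^5 + 3·5^3 + 3·5^2 + 3·5 + 3 = 9843  −1 ⇒ G_3=9842
G_3=9842  [base 5] 3·5^5 + 3·5^3 + 3·5^2 + 3·5 + 2  →[5↦6]→  3·6^6 + 3·6^3 + 3·6^2 + 3·6 + 2 = 140744  −1 ⇒ G_4=140743
G_4=140743  [base 6] 3·6^6 + 3·6^3 + 3·6^2 + 3·6 + 1  →[6↦7]→  3·7^7 + 3·7^3 + 3·7^2 + 3·7 + 1 = 2471827  −1 ⇒ G_5=2471826
G_5=2471826  [base 7] 3·7^7 + 3·7^3 + 3·7^2 + 3·7  →[7↦8]→  3·8^8 + 3·8^3 + 3·8^2 + 3·8 = 50333400  −1 ⇒ G_6=50333399
G_6=50333399  [base 8] 3·8^8 + 3·8^3 + 3·8^2 + 2·8 + 7  →[8↦9]→  3·9^9 + 3·9^3 + 3·9^2 + 2·9 + 7 = 1162263922  −1 ⇒ G_7=1162263921
G_7=1162263921  [base 9] 3·9^9 + 3·9^3 + 3·9^2 + 2·9 + 6  →[9↦10]→  3·10^10 + 3·10^3 + 3·10^2 + 2·10 + 6 = 30000003326  −1 ⇒ G_8=30000003325
G_8=30000003325  [base 10] 3·10^10 + 3·10^3 + 3·10^2 + 2·10 + 5  →[10↦11]→  3·11^11 + 3·11^3 + 3·11^2 + 2·11 + 5 = 855935016216  −1 ⇒ G_9=855935016215

9, 81, 1023, 9842, 140743, 2471826, 50333399, 1162263921, 30000003325, 855935016215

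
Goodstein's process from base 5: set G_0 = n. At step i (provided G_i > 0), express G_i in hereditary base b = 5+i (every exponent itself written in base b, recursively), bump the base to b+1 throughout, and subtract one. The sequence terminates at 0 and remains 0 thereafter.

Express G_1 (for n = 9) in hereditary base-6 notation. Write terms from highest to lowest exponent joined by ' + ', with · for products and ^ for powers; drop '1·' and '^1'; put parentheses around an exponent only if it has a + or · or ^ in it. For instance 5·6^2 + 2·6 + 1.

base 5: 9 = 5 + 4; at 6: 6 + 4 = 10; next = 9
base 6: 9 = 6 + 3; at 7: 7 + 3 = 10; next = 9

6 + 3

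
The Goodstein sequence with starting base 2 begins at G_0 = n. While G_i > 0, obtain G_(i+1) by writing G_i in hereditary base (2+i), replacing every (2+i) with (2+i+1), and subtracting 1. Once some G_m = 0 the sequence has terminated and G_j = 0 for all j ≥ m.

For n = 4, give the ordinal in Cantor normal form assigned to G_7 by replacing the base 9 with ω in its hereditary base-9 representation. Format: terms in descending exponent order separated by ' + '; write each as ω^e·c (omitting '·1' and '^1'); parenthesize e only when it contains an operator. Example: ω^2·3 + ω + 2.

[0] 4 ≡ 2^2 (base 2). Lift 3: 27. −1: 26.
[1] 26 ≡ 2·3^2 + 2·3 + 2 (base 3). Lift 4: 42. −1: 41.
[2] 41 ≡ 2·4^2 + 2·4 + 1 (base 4). Lift 5: 61. −1: 60.
[3] 60 ≡ 2·5^2 + 2·5 (base 5). Lift 6: 84. −1: 83.
[4] 83 ≡ 2·6^2 + 6 + 5 (base 6). Lift 7: 110. −1: 109.
[5] 109 ≡ 2·7^2 + 7 + 4 (base 7). Lift 8: 140. −1: 139.
[6] 139 ≡ 2·8^2 + 8 + 3 (base 8). Lift 9: 174. −1: 173.
[7] 173 ≡ 2·9^2 + 9 + 2 (base 9). Lift 10: 212. −1: 211.

ω^2·2 + ω + 2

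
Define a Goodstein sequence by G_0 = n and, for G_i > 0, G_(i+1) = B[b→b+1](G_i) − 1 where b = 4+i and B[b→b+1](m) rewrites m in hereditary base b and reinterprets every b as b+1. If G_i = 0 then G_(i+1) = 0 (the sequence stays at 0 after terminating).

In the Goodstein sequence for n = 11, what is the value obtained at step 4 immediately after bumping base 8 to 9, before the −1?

16

base 4: 11 = 2·4 + 3; at 5: 2·5 + 3 = 13; next = 12
base 5: 12 = 2·5 + 2; at 6: 2·6 + 2 = 14; next = 13
base 6: 13 = 2·6 + 1; at 7: 2·7 + 1 = 15; next = 14
base 7: 14 = 2·7; at 8: 2·8 = 16; next = 15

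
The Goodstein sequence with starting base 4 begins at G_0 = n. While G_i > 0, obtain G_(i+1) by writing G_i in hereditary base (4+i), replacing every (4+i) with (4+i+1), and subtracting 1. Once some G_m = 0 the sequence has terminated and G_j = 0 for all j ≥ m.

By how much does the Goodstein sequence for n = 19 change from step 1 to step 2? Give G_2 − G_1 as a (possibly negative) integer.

10

i=0: 19 = 4^2 + 3 (b=4); 4→5: 5^2 + 3 = 28; 28−1 = 27
i=1: 27 = 5^2 + 2 (b=5); 5→6: 6^2 + 2 = 38; 38−1 = 37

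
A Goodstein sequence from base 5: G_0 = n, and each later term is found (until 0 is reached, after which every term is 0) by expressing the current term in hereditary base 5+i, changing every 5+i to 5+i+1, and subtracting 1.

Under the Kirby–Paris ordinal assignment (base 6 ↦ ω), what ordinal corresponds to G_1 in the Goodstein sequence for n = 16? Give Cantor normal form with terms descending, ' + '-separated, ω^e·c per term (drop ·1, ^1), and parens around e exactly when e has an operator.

ω·3

[0] 16 ≡ 3·5 + 1 (base 5). Lift 6: 19. −1: 18.
[1] 18 ≡ 3·6 (base 6). Lift 7: 21. −1: 20.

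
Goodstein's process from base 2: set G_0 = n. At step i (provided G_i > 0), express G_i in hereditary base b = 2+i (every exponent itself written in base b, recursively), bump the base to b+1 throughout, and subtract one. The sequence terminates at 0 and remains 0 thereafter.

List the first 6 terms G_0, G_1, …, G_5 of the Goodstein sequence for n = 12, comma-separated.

(0) 12|_2 = 2^(2 + 1) + 2^2 ↦ 3^(3 + 1) + 3^3|_3 = 108 ⇒ 107
(1) 107|_3 = 3^(3 + 1) + 2·3^2 + 2·3 + 2 ↦ 4^(4 + 1) + 2·4^2 + 2·4 + 2|_4 = 1066 ⇒ 1065
(2) 1065|_4 = 4^(4 + 1) + 2·4^2 + 2·4 + 1 ↦ 5^(5 + 1) + 2·5^2 + 2·5 + 1|_5 = 15686 ⇒ 15685
(3) 15685|_5 = 5^(5 + 1) + 2·5^2 + 2·5 ↦ 6^(6 + 1) + 2·6^2 + 2·6|_6 = 280020 ⇒ 280019
(4) 280019|_6 = 6^(6 + 1) + 2·6^2 + 6 + 5 ↦ 7^(7 + 1) + 2·7^2 + 7 + 5|_7 = 5764911 ⇒ 5764910

12, 107, 1065, 15685, 280019, 5764910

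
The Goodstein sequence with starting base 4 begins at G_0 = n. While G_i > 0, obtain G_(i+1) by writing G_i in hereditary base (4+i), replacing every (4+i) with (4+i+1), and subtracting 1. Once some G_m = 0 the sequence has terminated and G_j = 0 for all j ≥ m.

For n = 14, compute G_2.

18

base 4: 14 = 3·4 + 2; at 5: 3·5 + 2 = 17; next = 16
base 5: 16 = 3·5 + 1; at 6: 3·6 + 1 = 19; next = 18
base 6: 18 = 3·6; at 7: 3·7 = 21; next = 20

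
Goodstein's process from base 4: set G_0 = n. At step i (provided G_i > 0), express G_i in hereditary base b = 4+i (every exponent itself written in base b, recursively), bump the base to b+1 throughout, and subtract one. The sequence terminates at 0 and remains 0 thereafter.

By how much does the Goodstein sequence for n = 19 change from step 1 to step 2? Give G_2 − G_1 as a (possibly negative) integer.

10

G_0 = 19. HB_4(19) = 4^2 + 3. Bump = 28. G_1 = 27.
G_1 = 27. HB_5(27) = 5^2 + 2. Bump = 38. G_2 = 37.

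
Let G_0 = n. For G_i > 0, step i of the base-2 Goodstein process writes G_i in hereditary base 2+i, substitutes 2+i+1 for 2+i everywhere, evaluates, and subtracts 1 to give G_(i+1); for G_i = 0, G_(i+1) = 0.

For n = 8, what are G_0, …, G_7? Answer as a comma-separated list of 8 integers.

8, 80, 553, 6310, 93395, 1647195, 33554571, 774841151

G_0 = 8. HB_2(8) = 2^(2 + 1). Bump = 81. G_1 = 80.
G_1 = 80. HB_3(80) = 2·3^3 + 2·3^2 + 2·3 + 2. Bump = 554. G_2 = 553.
G_2 = 553. HB_4(553) = 2·4^4 + 2·4^2 + 2·4 + 1. Bump = 6311. G_3 = 6310.
G_3 = 6310. HB_5(6310) = 2·5^5 + 2·5^2 + 2·5. Bump = 93396. G_4 = 93395.
G_4 = 93395. HB_6(93395) = 2·6^6 + 2·6^2 + 6 + 5. Bump = 1647196. G_5 = 1647195.
G_5 = 1647195. HB_7(1647195) = 2·7^7 + 2·7^2 + 7 + 4. Bump = 33554572. G_6 = 33554571.
G_6 = 33554571. HB_8(33554571) = 2·8^8 + 2·8^2 + 8 + 3. Bump = 774841152. G_7 = 774841151.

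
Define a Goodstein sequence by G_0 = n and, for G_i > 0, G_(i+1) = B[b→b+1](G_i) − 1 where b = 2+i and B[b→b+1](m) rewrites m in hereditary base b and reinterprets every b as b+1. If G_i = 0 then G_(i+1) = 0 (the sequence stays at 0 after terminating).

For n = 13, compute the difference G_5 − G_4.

5485287

G_0 = 13. HB_2(13) = 2^(2 + 1) + 2^2 + 1. Bump = 109. G_1 = 108.
G_1 = 108. HB_3(108) = 3^(3 + 1) + 3^3. Bump = 1280. G_2 = 1279.
G_2 = 1279. HB_4(1279) = 4^(4 + 1) + 3·4^3 + 3·4^2 + 3·4 + 3. Bump = 16093. G_3 = 16092.
G_3 = 16092. HB_5(16092) = 5^(5 + 1) + 3·5^3 + 3·5^2 + 3·5 + 2. Bump = 280712. G_4 = 280711.
G_4 = 280711. HB_6(280711) = 6^(6 + 1) + 3·6^3 + 3·6^2 + 3·6 + 1. Bump = 5765999. G_5 = 5765998.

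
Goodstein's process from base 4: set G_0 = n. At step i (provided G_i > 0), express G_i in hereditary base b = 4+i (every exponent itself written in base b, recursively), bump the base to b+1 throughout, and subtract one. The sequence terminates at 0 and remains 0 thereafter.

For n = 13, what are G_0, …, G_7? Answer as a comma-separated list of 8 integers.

13, 15, 17, 18, 19, 20, 21, 22

[0] 13 ≡ 3·4 + 1 (base 4). Lift 5: 16. −1: 15.
[1] 15 ≡ 3·5 (base 5). Lift 6: 18. −1: 17.
[2] 17 ≡ 2·6 + 5 (base 6). Lift 7: 19. −1: 18.
[3] 18 ≡ 2·7 + 4 (base 7). Lift 8: 20. −1: 19.
[4] 19 ≡ 2·8 + 3 (base 8). Lift 9: 21. −1: 20.
[5] 20 ≡ 2·9 + 2 (base 9). Lift 10: 22. −1: 21.
[6] 21 ≡ 2·10 + 1 (base 10). Lift 11: 23. −1: 22.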